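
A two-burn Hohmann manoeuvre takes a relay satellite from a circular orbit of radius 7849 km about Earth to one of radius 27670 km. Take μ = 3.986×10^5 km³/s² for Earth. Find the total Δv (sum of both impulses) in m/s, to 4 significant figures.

Δv = 3041 m/s

Semi-major axis of the transfer orbit: a_t = (7849 + 27670)/2 = 17759.5 km.
Circular speed at r₁: v₁ = √(μ/r₁) = √(3.986×10^5/7849) = 7.126 km/s.
Transfer-orbit speed at r₁ (vis-viva): v_p = √[μ(2/r₁ − 1/a_t)] = 8.895 km/s.
First burn Δv₁ = |v_p − v₁| = 1.769 km/s.
At r₂, v₂ = √(μ/r₂) = 3.795 km/s.
Transfer-orbit speed at r₂: v_a = √[μ(2/r₂ − 1/a_t)] = 2.523 km/s.
Second burn Δv₂ = |v₂ − v_a| = 1.272 km/s.
Total Δv = Δv₁ + Δv₂ = 3.041 km/s.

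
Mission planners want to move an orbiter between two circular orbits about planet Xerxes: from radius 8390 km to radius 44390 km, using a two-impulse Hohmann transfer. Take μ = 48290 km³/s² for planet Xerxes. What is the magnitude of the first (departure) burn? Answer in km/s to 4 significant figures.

Transfer-ellipse semi-major axis a_t = (r₁ + r₂)/2 = (8390 + 44390)/2 = 26390 km.
On the circular orbit at r = 8390 km, v_c = √(μ/r) = 2.3991 km/s.
Vis-viva on the transfer ellipse at r = 8390 km gives v_t = √[μ(2/r − 1/a_t)] = 3.1115 km/s.
Δv₁ = |v_t − v_c| = |3.1115 − 2.3991| = 0.7124 km/s.

Δv₁ = 0.7124 km/s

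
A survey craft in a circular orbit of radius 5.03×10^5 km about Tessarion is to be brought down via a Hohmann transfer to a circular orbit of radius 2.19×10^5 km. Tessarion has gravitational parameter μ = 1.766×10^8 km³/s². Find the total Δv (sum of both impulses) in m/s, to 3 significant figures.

Δv = 9270 m/s

Transfer-ellipse semi-major axis a_t = (r₁ + r₂)/2 = (5.030×10^5 + 2.190×10^5)/2 = 3.610×10^5 km.
At r₁ the circular-orbit speed is v₁ = √(μ/r₁) = 18.737 km/s.
On the transfer ellipse at r₁, vis-viva gives v_a = √[μ(2/r₁ − 1/a_t)] = 14.594 km/s.
First burn Δv₁ = |v_a − v₁| = 4.143 km/s.
Circular speed at r₂: v₂ = √(μ/r₂) = 28.397 km/s.
Transfer-orbit speed at r₂: v_p = √[μ(2/r₂ − 1/a_t)] = 33.520 km/s.
Second burn Δv₂ = |v₂ − v_p| = 5.123 km/s.
Total Δv = Δv₁ + Δv₂ = 9.266 km/s.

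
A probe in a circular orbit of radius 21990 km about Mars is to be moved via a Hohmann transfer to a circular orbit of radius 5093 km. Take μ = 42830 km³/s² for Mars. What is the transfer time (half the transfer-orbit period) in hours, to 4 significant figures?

t = 6.645 hours

Transfer-ellipse semi-major axis a_t = (r₁ + r₂)/2 = (21990 + 5093)/2 = 13541.5 km.
Transfer time t = π√(a_t³/μ) = π√((13541.5)³ / 42830) = 23921 s.
Converting: 23921 s ÷ 3600 s/hour = 6.645 hours.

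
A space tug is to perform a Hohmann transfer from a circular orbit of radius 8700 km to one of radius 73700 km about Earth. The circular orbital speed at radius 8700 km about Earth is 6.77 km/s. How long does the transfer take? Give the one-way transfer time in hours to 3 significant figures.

From the circular-orbit relation v² = μ/r at r = 8700 km: μ = v²r = (6.77)² × 8700 = 3.98746×10^5 km³/s².
The Hohmann ellipse has a_t = (r₁ + r₂)/2 = 41200 km.
Half the transfer-orbit period gives t = π√(a_t³/μ) = 41610 s.
Converting: 41610 s ÷ 3600 s/hour = 11.6 hours.

t = 11.6 hours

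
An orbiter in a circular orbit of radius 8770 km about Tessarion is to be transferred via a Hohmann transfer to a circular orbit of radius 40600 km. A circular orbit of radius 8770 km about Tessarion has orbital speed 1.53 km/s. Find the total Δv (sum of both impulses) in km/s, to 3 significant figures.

From the circular-orbit relation v² = μ/r at r = 8770 km: μ = v²r = (1.53)² × 8770 = 20529.7 km³/s².
The Hohmann ellipse has a_t = (r₁ + r₂)/2 = 24685 km.
Circular speed at r₁: v₁ = √(μ/r₁) = √(20529.7/8770) = 1.5300 km/s.
Transfer-orbit speed at r₁ (vis-viva): v_p = √[μ(2/r₁ − 1/a_t)] = 1.9622 km/s.
First burn Δv₁ = |v_p − v₁| = 0.4322 km/s.
At r₂, v₂ = √(μ/r₂) = 0.711096 km/s.
Transfer-orbit speed at r₂: v_a = √[μ(2/r₂ − 1/a_t)] = 0.423849 km/s.
Second burn Δv₂ = |v₂ − v_a| = 0.2872 km/s.
Total Δv = Δv₁ + Δv₂ = 0.7194 km/s.

Δv = 0.719 km/s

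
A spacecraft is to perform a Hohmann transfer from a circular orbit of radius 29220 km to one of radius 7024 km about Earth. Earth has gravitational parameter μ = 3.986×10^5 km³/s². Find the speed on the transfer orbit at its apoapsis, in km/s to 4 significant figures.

v = 2.299 km/s

Transfer-ellipse semi-major axis a_t = (r₁ + r₂)/2 = (29220 + 7024)/2 = 18122 km.
The apoapsis of the transfer ellipse is at r = 29220 km.
Vis-viva: v = √[μ(2/r − 1/a_t)] = √[3.986×10^5 × (2/29220 − 1/18122)] = 2.299 km/s.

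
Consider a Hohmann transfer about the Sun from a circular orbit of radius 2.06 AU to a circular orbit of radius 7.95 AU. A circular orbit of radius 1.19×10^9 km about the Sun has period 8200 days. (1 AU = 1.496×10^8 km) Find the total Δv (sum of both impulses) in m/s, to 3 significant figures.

Δv = 9180 m/s

From Kepler's third law T² = 4π²r³/μ at r = 1.19×10^9 km, T = 8200 days = 8200 × 86400 s = 7.0848×10^8 s: μ = 4π²r³/T² = 1.32540×10^11 km³/s².
In km: r₁ = 2.06 × 1.496×10^8 = 3.08176×10^8 km; r₂ = 7.95 × 1.496×10^8 = 1.18932×10^9 km.
The Hohmann ellipse has a_t = (r₁ + r₂)/2 = 7.48748×10^8 km.
Circular speed at r₁: v₁ = √(μ/r₁) = √(1.32540×10^11/3.08176×10^8) = 20.738 km/s.
On the transfer ellipse at r₁, vis-viva equation gives v_p = √[μ(2/r₁ − 1/a_t)] = 26.137 km/s.
First burn Δv₁ = |v_p − v₁| = 5.399 km/s.
At r₂, v₂ = √(μ/r₂) = 10.557 km/s.
Transfer-orbit speed at r₂: v_a = √[μ(2/r₂ − 1/a_t)] = 6.7726 km/s.
Second burn Δv₂ = |v₂ − v_a| = 3.784 km/s.
Total Δv = Δv₁ + Δv₂ = 9.183 km/s.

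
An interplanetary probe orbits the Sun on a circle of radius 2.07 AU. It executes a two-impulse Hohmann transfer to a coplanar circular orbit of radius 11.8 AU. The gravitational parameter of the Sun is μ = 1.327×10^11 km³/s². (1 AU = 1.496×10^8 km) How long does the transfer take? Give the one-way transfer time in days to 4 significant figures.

In km: r₁ = 2.07 × 1.496×10^8 = 3.09672×10^8 km; r₂ = 11.8 × 1.496×10^8 = 1.76528×10^9 km.
Semi-major axis of the transfer orbit: a_t = (3.09672×10^8 + 1.76528×10^9)/2 = 1.037476×10^9 km.
By Kepler's third law the transfer-orbit period is T = 2π√(a_t³/μ), so t = T/2 = 2.882×10^8 s.
Converting: 2.882×10^8 s ÷ 86400 s/day = 3336 days.

t = 3336 days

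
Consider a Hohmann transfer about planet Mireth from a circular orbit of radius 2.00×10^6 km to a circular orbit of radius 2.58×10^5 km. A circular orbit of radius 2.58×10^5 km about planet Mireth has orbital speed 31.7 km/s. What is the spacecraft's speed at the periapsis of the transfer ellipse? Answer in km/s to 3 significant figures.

v = 42.2 km/s

From the circular-orbit relation v² = μ/r at r = 2.58×10^5 km: μ = v²r = (31.7)² × 2.58×10^5 = 2.59262×10^8 km³/s².
The Hohmann ellipse has a_t = (r₁ + r₂)/2 = 1.129×10^6 km.
The periapsis of the transfer ellipse is at r = 2.580×10^5 km.
Vis-viva: v = √[μ(2/r − 1/a_t)] = √[2.59262×10^8 × (2/2.580×10^5 − 1/1.129×10^6)] = 42.19 km/s.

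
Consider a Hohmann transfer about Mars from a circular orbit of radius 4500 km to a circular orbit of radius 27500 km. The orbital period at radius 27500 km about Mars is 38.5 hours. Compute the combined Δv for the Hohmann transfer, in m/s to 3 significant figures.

Δv = 1540 m/s

From Kepler's third law T² = 4π²r³/μ at r = 27500 km, T = 38.5 hours = 38.5 × 3600 s = 1.386×10^5 s: μ = 4π²r³/T² = 42739.7 km³/s².
Transfer-ellipse semi-major axis a_t = (r₁ + r₂)/2 = (4500 + 27500)/2 = 16000 km.
Circular speed at r₁: v₁ = √(μ/r₁) = √(42739.7/4500) = 3.0818 km/s.
On the transfer ellipse at r₁, v² = μ(2/r − 1/a) gives v_p = √[μ(2/r₁ − 1/a_t)] = 4.0403 km/s.
First burn Δv₁ = |v_p − v₁| = 0.9585 km/s.
At r₂, v₂ = √(μ/r₂) = 1.24666 km/s.
Transfer-orbit speed at r₂: v_a = √[μ(2/r₂ − 1/a_t)] = 0.661143 km/s.
Second burn Δv₂ = |v₂ − v_a| = 0.5855 km/s.
Total Δv = Δv₁ + Δv₂ = 1.544 km/s.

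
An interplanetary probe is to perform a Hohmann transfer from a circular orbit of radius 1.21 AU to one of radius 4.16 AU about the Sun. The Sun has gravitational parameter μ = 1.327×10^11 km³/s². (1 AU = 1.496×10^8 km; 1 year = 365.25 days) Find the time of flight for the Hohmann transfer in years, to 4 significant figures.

In km: r₁ = 1.21 × 1.496×10^8 = 1.81016×10^8 km; r₂ = 4.16 × 1.496×10^8 = 6.22336×10^8 km.
Transfer-ellipse semi-major axis a_t = (r₁ + r₂)/2 = (1.81016×10^8 + 6.22336×10^8)/2 = 4.01676×10^8 km.
By Kepler's third law the transfer-orbit period is T = 2π√(a_t³/μ), so t = T/2 = 6.943×10^7 s.
Converting: 6.943×10^7 s ÷ 3.15576×10^7 s/year (365.25 × 86400) = 2.200 years.

t = 2.200 years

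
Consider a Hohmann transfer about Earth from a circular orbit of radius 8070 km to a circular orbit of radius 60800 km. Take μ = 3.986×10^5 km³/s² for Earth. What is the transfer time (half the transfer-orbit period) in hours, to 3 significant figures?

The Hohmann ellipse has a_t = (r₁ + r₂)/2 = 34435 km.
Half the transfer-orbit period gives t = π√(a_t³/μ) = 31800 s.
Converting: 31800 s ÷ 3600 s/hour = 8.83 hours.

t = 8.83 hours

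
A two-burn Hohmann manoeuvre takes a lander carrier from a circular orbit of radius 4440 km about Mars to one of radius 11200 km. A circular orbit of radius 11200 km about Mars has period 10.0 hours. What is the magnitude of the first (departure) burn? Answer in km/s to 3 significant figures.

From Kepler's third law T² = 4π²r³/μ at r = 11200 km, T = 10.0 hours = 10.0 × 3600 s = 36000 s: μ = 4π²r³/T² = 42796.6 km³/s².
Transfer-ellipse semi-major axis a_t = (r₁ + r₂)/2 = (4440 + 11200)/2 = 7820 km.
Circular speed at r = 4440 km: v_c = √(μ/r) = 3.10465 km/s.
Transfer-orbit speed at the same r (vis-viva, a = a_t): v_t = √[μ(2/r − 1/a_t)] = 3.71551 km/s.
Δv₁ = |v_t − v_c| = |3.71551 − 3.10465| = 0.6109 km/s.

Δv₁ = 0.611 km/s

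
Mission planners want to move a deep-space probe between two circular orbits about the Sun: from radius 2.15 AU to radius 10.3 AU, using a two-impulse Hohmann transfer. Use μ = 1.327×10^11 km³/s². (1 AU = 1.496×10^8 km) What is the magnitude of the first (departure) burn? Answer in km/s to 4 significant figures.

Δv₁ = 5.816 km/s

In km: r₁ = 2.15 × 1.496×10^8 = 3.2164×10^8 km; r₂ = 10.3 × 1.496×10^8 = 1.54088×10^9 km.
Semi-major axis of the transfer orbit: a_t = (3.2164×10^8 + 1.54088×10^9)/2 = 9.3126×10^8 km.
Circular speed at r = 3.2164×10^8 km: v_c = √(μ/r) = 20.312 km/s.
Transfer-orbit speed at the same r (vis-viva, a = a_t): v_t = √[μ(2/r − 1/a_t)] = 26.128 km/s.
Δv₁ = |v_t − v_c| = |26.128 − 20.312| = 5.816 km/s.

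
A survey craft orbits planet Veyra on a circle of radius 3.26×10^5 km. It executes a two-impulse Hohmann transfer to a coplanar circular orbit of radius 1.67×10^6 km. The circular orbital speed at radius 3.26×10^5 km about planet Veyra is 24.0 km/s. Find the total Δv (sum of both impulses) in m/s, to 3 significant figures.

From the circular-orbit relation v² = μ/r at r = 3.26×10^5 km: μ = v²r = (24.0)² × 3.26×10^5 = 1.87776×10^8 km³/s².
The Hohmann ellipse has a_t = (r₁ + r₂)/2 = 9.980×10^5 km.
At r₁ the circular-orbit speed is v₁ = √(μ/r₁) = 24.000 km/s.
On the transfer ellipse at r₁, vis-viva equation gives v_p = √[μ(2/r₁ − 1/a_t)] = 31.046 km/s.
First burn Δv₁ = |v_p − v₁| = 7.046 km/s.
At r₂, v₂ = √(μ/r₂) = 10.6038 km/s.
Transfer-orbit speed at r₂: v_a = √[μ(2/r₂ − 1/a_t)] = 6.06046 km/s.
Second burn Δv₂ = |v₂ − v_a| = 4.543 km/s.
Δv = Δv₁ + Δv₂ = 7.046 + 4.543 = 11.59 km/s.

Δv = 11600 m/s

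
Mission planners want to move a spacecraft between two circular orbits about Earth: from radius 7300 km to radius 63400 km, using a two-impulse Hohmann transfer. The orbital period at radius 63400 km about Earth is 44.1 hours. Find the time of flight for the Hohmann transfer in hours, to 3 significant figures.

From Kepler's third law T² = 4π²r³/μ at r = 63400 km, T = 44.1 hours = 44.1 × 3600 s = 1.5876×10^5 s: μ = 4π²r³/T² = 3.99158×10^5 km³/s².
Semi-major axis of the transfer orbit: a_t = (7300 + 63400)/2 = 35350 km.
Transfer time t = π√(a_t³/μ) = π√((35350)³ / 3.99158×10^5) = 33050 s.
Converting: 33050 s ÷ 3600 s/hour = 9.18 hours.

t = 9.18 hours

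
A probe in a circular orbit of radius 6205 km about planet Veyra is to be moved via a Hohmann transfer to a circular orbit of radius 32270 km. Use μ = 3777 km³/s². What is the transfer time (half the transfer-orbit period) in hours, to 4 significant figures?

t = 37.89 hours

The Hohmann ellipse has a_t = (r₁ + r₂)/2 = 19237.5 km.
By Kepler's third law the transfer-orbit period is T = 2π√(a_t³/μ), so t = T/2 = 1.364×10^5 s.
Converting: 1.364×10^5 s ÷ 3600 s/hour = 37.89 hours.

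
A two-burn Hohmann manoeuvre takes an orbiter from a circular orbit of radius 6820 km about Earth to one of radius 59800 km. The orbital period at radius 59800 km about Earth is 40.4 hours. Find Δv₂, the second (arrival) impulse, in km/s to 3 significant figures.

Δv₂ = 1.41 km/s

From Kepler's third law T² = 4π²r³/μ at r = 59800 km, T = 40.4 hours = 40.4 × 3600 s = 1.4544×10^5 s: μ = 4π²r³/T² = 3.99113×10^5 km³/s².
Transfer-ellipse semi-major axis a_t = (r₁ + r₂)/2 = (6820 + 59800)/2 = 33310 km.
On the circular orbit at r = 59800 km, v_c = √(μ/r) = 2.583 km/s.
Vis-viva on the transfer ellipse at r = 59800 km gives v_t = √[μ(2/r − 1/a_t)] = 1.169 km/s.
Δv₂ = |v_t − v_c| = |1.169 − 2.583| = 1.414 km/s.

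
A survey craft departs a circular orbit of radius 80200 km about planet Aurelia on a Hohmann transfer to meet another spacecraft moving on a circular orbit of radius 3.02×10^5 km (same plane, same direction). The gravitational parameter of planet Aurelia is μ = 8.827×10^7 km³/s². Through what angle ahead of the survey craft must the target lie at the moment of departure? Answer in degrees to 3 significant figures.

The Hohmann ellipse has a_t = (r₁ + r₂)/2 = 1.911×10^5 km.
Transfer time t = π√(a_t³/μ) = 27934.1 s.
Target angular speed ω₂ = √(μ/r₂³) = 5.66104×10^-5 rad/s.
Angle swept by the target during transfer: ω₂·t = 1.5814 rad = 90.61°.
Arrival is 180° from departure on the ellipse, so φ = 180° − 90.61° = 89.4°.

φ = 89.4°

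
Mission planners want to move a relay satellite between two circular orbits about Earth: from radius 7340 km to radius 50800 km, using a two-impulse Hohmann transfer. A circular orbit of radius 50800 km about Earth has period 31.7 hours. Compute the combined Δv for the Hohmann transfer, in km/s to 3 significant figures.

From Kepler's third law T² = 4π²r³/μ at r = 50800 km, T = 31.7 hours = 31.7 × 3600 s = 1.1412×10^5 s: μ = 4π²r³/T² = 3.97400×10^5 km³/s².
The Hohmann ellipse has a_t = (r₁ + r₂)/2 = 29070 km.
Circular speed at r₁: v₁ = √(μ/r₁) = √(3.97400×10^5/7340) = 7.3581 km/s.
Transfer-orbit speed at r₁ (vis-viva equation): v_p = √[μ(2/r₁ − 1/a_t)] = 9.7269 km/s.
First burn Δv₁ = |v_p − v₁| = 2.3688 km/s.
Circular speed at r₂: v₂ = √(μ/r₂) = 2.7969 km/s.
Transfer-orbit speed at r₂: v_a = √[μ(2/r₂ − 1/a_t)] = 1.4054 km/s.
Second burn Δv₂ = |v₂ − v_a| = 1.3915 km/s.
Total Δv = Δv₁ + Δv₂ = 3.760 km/s.

Δv = 3.76 km/s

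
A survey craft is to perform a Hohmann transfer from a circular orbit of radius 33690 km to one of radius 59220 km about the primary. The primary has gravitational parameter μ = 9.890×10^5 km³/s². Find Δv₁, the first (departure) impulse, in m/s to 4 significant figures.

Transfer-ellipse semi-major axis a_t = (r₁ + r₂)/2 = (33690 + 59220)/2 = 46455 km.
Circular speed at r = 33690 km: v_c = √(μ/r) = 5.4181 km/s.
Vis-viva on the transfer ellipse at r = 33690 km gives v_t = √[μ(2/r − 1/a_t)] = 6.1174 km/s.
Δv₁ = |v_t − v_c| = |6.1174 − 5.4181| = 0.6993 km/s.

Δv₁ = 699.3 m/s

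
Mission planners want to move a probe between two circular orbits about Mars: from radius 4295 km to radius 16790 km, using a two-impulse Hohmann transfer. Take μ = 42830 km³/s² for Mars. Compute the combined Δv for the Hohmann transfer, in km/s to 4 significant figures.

Semi-major axis of the transfer orbit: a_t = (4295 + 16790)/2 = 10542.5 km.
At r₁ the circular-orbit speed is v₁ = √(μ/r₁) = 3.1579 km/s.
On the transfer ellipse at r₁, v² = μ(2/r − 1/a) gives v_p = √[μ(2/r₁ − 1/a_t)] = 3.9852 km/s.
First burn Δv₁ = |v_p − v₁| = 0.8273 km/s.
Circular speed at r₂: v₂ = √(μ/r₂) = 1.59716 km/s.
Transfer-orbit speed at r₂: v_a = √[μ(2/r₂ − 1/a_t)] = 1.01943 km/s.
Second burn Δv₂ = |v₂ − v_a| = 0.5777 km/s.
Total Δv = Δv₁ + Δv₂ = 1.405 km/s.

Δv = 1.405 km/s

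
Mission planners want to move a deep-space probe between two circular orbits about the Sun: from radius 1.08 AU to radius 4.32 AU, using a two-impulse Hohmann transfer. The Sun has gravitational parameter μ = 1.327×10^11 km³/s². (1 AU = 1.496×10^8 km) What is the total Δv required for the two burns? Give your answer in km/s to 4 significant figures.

In km: r₁ = 1.08 × 1.496×10^8 = 1.61568×10^8 km; r₂ = 4.32 × 1.496×10^8 = 6.46272×10^8 km.
Transfer-ellipse semi-major axis a_t = (r₁ + r₂)/2 = (1.61568×10^8 + 6.46272×10^8)/2 = 4.0392×10^8 km.
Circular speed at r₁: v₁ = √(μ/r₁) = √(1.327×10^11/1.61568×10^8) = 28.659 km/s.
On the transfer ellipse at r₁, vis-viva equation gives v_p = √[μ(2/r₁ − 1/a_t)] = 36.251 km/s.
First burn Δv₁ = |v_p − v₁| = 7.592 km/s.
Circular speed at r₂: v₂ = √(μ/r₂) = 14.33 km/s.
Transfer-orbit speed at r₂: v_a = √[μ(2/r₂ − 1/a_t)] = 9.063 km/s.
Second burn Δv₂ = |v₂ − v_a| = 5.267 km/s.
Total Δv = Δv₁ + Δv₂ = 12.86 km/s.

Δv = 12.86 km/s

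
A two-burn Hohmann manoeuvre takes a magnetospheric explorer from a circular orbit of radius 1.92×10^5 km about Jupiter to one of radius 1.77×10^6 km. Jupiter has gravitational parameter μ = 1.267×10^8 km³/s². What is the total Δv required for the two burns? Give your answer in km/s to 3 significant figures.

Semi-major axis of the transfer orbit: a_t = (1.920×10^5 + 1.770×10^6)/2 = 9.810×10^5 km.
At r₁ the circular-orbit speed is v₁ = √(μ/r₁) = 25.6884 km/s.
Transfer-orbit speed at r₁ (v² = μ(2/r − 1/a)): v_p = √[μ(2/r₁ − 1/a_t)] = 34.5056 km/s.
First burn Δv₁ = |v_p − v₁| = 8.8172 km/s.
At r₂, v₂ = √(μ/r₂) = 8.4606 km/s.
Transfer-orbit speed at r₂: v_a = √[μ(2/r₂ − 1/a_t)] = 3.7430 km/s.
Second burn Δv₂ = |v₂ − v_a| = 4.7176 km/s.
Total Δv = Δv₁ + Δv₂ = 13.53 km/s.

Δv = 13.5 km/s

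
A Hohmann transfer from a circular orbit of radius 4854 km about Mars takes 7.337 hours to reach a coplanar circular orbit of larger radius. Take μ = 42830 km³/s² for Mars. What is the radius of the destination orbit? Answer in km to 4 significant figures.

Transfer time t = 7.337 hours = 26413.2 s, and t = π√(a_t³/μ).
So a_t = (μ t²/π²)^(1/3) = (42830 × (26413.2)² / π²)^(1/3) = 14466 km.
Since a_t = (r₁ + r₂)/2, r₂ = 2a_t − r₁ = 2×14466 − 4854 = 24078 km.

r₂ = 24080 km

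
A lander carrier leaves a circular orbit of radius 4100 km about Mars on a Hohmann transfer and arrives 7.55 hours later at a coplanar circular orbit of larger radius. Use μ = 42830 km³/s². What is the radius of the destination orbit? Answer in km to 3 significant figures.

r₂ = 25400 km

Transfer time t = 7.55 hours = 27180 s, and t = π√(a_t³/μ).
So a_t = (μ t²/π²)^(1/3) = (42830 × (27180)² / π²)^(1/3) = 14745 km.
Since a_t = (r₁ + r₂)/2, r₂ = 2a_t − r₁ = 2×14745 − 4100 = 25390 km.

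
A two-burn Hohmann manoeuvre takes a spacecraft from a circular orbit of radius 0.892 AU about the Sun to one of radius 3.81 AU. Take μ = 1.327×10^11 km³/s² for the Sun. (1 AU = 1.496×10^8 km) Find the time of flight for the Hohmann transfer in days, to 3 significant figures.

t = 658 days

In km: r₁ = 0.892 × 1.496×10^8 = 1.334432×10^8 km; r₂ = 3.81 × 1.496×10^8 = 5.69976×10^8 km.
Semi-major axis of the transfer orbit: a_t = (1.334432×10^8 + 5.69976×10^8)/2 = 3.517096×10^8 km.
Half the transfer-orbit period gives t = π√(a_t³/μ) = 5.688×10^7 s.
Converting: 5.688×10^7 s ÷ 86400 s/day = 658 days.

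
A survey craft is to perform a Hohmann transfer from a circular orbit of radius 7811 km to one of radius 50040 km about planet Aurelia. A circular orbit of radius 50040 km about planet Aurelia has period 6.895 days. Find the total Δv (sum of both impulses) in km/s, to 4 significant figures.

Δv = 0.6747 km/s

From Kepler's third law T² = 4π²r³/μ at r = 50040 km, T = 6.895 days = 6.895 × 86400 s = 5.95728×10^5 s: μ = 4π²r³/T² = 13938.5 km³/s².
Transfer-ellipse semi-major axis a_t = (r₁ + r₂)/2 = (7811 + 50040)/2 = 28925.5 km.
Circular speed at r₁: v₁ = √(μ/r₁) = √(13938.5/7811) = 1.3358 km/s.
On the transfer ellipse at r₁, vis-viva gives v_p = √[μ(2/r₁ − 1/a_t)] = 1.7570 km/s.
First burn Δv₁ = |v_p − v₁| = 0.4212 km/s.
Circular speed at r₂: v₂ = √(μ/r₂) = 0.5278 km/s.
Transfer-orbit speed at r₂: v_a = √[μ(2/r₂ − 1/a_t)] = 0.2743 km/s.
Second burn Δv₂ = |v₂ − v_a| = 0.2535 km/s.
Δv = Δv₁ + Δv₂ = 0.4212 + 0.2535 = 0.6747 km/s.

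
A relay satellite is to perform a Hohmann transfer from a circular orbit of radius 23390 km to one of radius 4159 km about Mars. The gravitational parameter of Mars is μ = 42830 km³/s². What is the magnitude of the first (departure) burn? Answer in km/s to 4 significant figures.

Semi-major axis of the transfer orbit: a_t = (23390 + 4159)/2 = 13774.5 km.
Circular speed at r = 23390 km: v_c = √(μ/r) = 1.3532 km/s.
Transfer-orbit speed at the same r (vis-viva, a = a_t): v_t = √[μ(2/r − 1/a_t)] = 0.74356 km/s.
Δv₁ = |v_t − v_c| = |0.74356 − 1.3532| = 0.6096 km/s.

Δv₁ = 0.6096 km/s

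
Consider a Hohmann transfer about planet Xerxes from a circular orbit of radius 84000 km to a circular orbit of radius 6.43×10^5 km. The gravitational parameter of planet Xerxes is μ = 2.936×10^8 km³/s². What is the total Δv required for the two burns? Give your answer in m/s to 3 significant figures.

Δv = 30600 m/s

The Hohmann ellipse has a_t = (r₁ + r₂)/2 = 3.635×10^5 km.
Circular speed at r₁: v₁ = √(μ/r₁) = √(2.936×10^8/84000) = 59.12 km/s.
On the transfer ellipse at r₁, vis-viva equation gives v_p = √[μ(2/r₁ − 1/a_t)] = 78.63 km/s.
First burn Δv₁ = |v_p − v₁| = 19.51 km/s.
At r₂, v₂ = √(μ/r₂) = 21.37 km/s.
Transfer-orbit speed at r₂: v_a = √[μ(2/r₂ − 1/a_t)] = 10.27 km/s.
Second burn Δv₂ = |v₂ − v_a| = 11.10 km/s.
Total Δv = Δv₁ + Δv₂ = 30.61 km/s.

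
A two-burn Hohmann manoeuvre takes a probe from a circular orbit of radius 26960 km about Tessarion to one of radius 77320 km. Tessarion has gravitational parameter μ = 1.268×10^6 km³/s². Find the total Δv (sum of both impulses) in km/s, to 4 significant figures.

The Hohmann ellipse has a_t = (r₁ + r₂)/2 = 52140 km.
At r₁ the circular-orbit speed is v₁ = √(μ/r₁) = 6.858 km/s.
On the transfer ellipse at r₁, v² = μ(2/r − 1/a) gives v_p = √[μ(2/r₁ − 1/a_t)] = 8.351 km/s.
First burn Δv₁ = |v_p − v₁| = 1.493 km/s.
At r₂, v₂ = √(μ/r₂) = 4.050 km/s.
Transfer-orbit speed at r₂: v_a = √[μ(2/r₂ − 1/a_t)] = 2.912 km/s.
Second burn Δv₂ = |v₂ − v_a| = 1.138 km/s.
Δv = Δv₁ + Δv₂ = 1.493 + 1.138 = 2.631 km/s.

Δv = 2.631 km/s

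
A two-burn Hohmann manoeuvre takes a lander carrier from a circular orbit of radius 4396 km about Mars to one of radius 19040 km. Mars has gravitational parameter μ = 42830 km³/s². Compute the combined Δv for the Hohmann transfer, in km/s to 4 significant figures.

Δv = 1.439 km/s

The Hohmann ellipse has a_t = (r₁ + r₂)/2 = 11718 km.
At r₁ the circular-orbit speed is v₁ = √(μ/r₁) = 3.1214 km/s.
Transfer-orbit speed at r₁ (v² = μ(2/r − 1/a)): v_p = √[μ(2/r₁ − 1/a_t)] = 3.9788 km/s.
First burn Δv₁ = |v_p − v₁| = 0.8574 km/s.
Circular speed at r₂: v₂ = √(μ/r₂) = 1.4998 km/s.
Transfer-orbit speed at r₂: v_a = √[μ(2/r₂ − 1/a_t)] = 0.91863 km/s.
Second burn Δv₂ = |v₂ − v_a| = 0.5812 km/s.
Δv = Δv₁ + Δv₂ = 0.8574 + 0.5812 = 1.439 km/s.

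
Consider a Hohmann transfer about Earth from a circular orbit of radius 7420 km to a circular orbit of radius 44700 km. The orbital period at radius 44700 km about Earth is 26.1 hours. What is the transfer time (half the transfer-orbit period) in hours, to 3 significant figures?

t = 5.81 hours

From Kepler's third law T² = 4π²r³/μ at r = 44700 km, T = 26.1 hours = 26.1 × 3600 s = 93960 s: μ = 4π²r³/T² = 3.99389×10^5 km³/s².
Transfer-ellipse semi-major axis a_t = (r₁ + r₂)/2 = (7420 + 44700)/2 = 26060 km.
By Kepler's third law the transfer-orbit period is T = 2π√(a_t³/μ), so t = T/2 = 20910 s.
Converting: 20910 s ÷ 3600 s/hour = 5.81 hours.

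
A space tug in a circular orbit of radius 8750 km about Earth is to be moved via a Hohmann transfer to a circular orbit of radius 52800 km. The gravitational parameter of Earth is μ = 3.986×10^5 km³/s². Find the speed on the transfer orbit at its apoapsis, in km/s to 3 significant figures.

Transfer-ellipse semi-major axis a_t = (r₁ + r₂)/2 = (8750 + 52800)/2 = 30775 km.
The apoapsis of the transfer ellipse is at r = 52800 km.
From the vis-viva equation, v = √[μ(2/r − 1/a_t)] = 1.465 km/s.

v = 1.47 km/s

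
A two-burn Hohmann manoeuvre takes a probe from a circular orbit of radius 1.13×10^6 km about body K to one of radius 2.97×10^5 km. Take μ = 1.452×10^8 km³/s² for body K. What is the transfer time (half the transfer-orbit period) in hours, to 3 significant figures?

Transfer-ellipse semi-major axis a_t = (r₁ + r₂)/2 = (1.130×10^6 + 2.970×10^5)/2 = 7.135×10^5 km.
Half the transfer-orbit period gives t = π√(a_t³/μ) = 1.571×10^5 s.
Converting: 1.571×10^5 s ÷ 3600 s/hour = 43.6 hours.

t = 43.6 hours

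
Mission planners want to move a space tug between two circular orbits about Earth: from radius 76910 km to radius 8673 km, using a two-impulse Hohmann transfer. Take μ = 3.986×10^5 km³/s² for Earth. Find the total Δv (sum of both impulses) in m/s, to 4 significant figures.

Δv = 3561 m/s

Transfer-ellipse semi-major axis a_t = (r₁ + r₂)/2 = (76910 + 8673)/2 = 42791.5 km.
Circular speed at r₁: v₁ = √(μ/r₁) = √(3.986×10^5/76910) = 2.277 km/s.
Transfer-orbit speed at r₁ (v² = μ(2/r − 1/a)): v_a = √[μ(2/r₁ − 1/a_t)] = 1.025 km/s.
First burn Δv₁ = |v_a − v₁| = 1.252 km/s.
Circular speed at r₂: v₂ = √(μ/r₂) = 6.7793 km/s.
Transfer-orbit speed at r₂: v_p = √[μ(2/r₂ − 1/a_t)] = 9.0886 km/s.
Second burn Δv₂ = |v₂ − v_p| = 2.309 km/s.
Δv = Δv₁ + Δv₂ = 1.252 + 2.309 = 3.561 km/s.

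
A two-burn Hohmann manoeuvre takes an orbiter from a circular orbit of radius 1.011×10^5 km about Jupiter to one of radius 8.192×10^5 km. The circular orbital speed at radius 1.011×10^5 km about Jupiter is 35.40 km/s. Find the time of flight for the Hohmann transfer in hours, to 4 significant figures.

From the circular-orbit relation v² = μ/r at r = 1.011×10^5 km: μ = v²r = (35.40)² × 1.011×10^5 = 1.26694×10^8 km³/s².
The Hohmann ellipse has a_t = (r₁ + r₂)/2 = 4.6015×10^5 km.
Half the transfer-orbit period gives t = π√(a_t³/μ) = 87120 s.
Converting: 87120 s ÷ 3600 s/hour = 24.20 hours.

t = 24.20 hours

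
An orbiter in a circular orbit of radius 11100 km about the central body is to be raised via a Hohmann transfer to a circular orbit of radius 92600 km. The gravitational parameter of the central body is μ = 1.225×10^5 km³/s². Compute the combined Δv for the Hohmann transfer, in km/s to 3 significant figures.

Semi-major axis of the transfer orbit: a_t = (11100 + 92600)/2 = 51850 km.
Circular speed at r₁: v₁ = √(μ/r₁) = √(1.225×10^5/11100) = 3.3221 km/s.
Transfer-orbit speed at r₁ (v² = μ(2/r − 1/a)): v_p = √[μ(2/r₁ − 1/a_t)] = 4.4395 km/s.
First burn Δv₁ = |v_p − v₁| = 1.117 km/s.
At r₂, v₂ = √(μ/r₂) = 1.1502 km/s.
Transfer-orbit speed at r₂: v_a = √[μ(2/r₂ − 1/a_t)] = 0.53217 km/s.
Second burn Δv₂ = |v₂ − v_a| = 0.6180 km/s.
Δv = Δv₁ + Δv₂ = 1.117 + 0.6180 = 1.735 km/s.

Δv = 1.74 km/s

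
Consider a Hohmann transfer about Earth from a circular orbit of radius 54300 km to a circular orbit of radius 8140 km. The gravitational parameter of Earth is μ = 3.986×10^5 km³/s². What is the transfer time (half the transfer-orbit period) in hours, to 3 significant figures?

The Hohmann ellipse has a_t = (r₁ + r₂)/2 = 31220 km.
Transfer time t = π√(a_t³/μ) = π√((31220)³ / 3.986×10^5) = 27449 s.
Converting: 27449 s ÷ 3600 s/hour = 7.62 hours.

t = 7.62 hours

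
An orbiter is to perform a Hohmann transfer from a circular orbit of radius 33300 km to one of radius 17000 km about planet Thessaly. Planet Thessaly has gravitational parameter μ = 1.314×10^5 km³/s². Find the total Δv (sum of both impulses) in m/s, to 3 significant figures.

Δv = 772 m/s

Semi-major axis of the transfer orbit: a_t = (33300 + 17000)/2 = 25150 km.
Circular speed at r₁: v₁ = √(μ/r₁) = √(1.314×10^5/33300) = 1.98644 km/s.
Transfer-orbit speed at r₁ (vis-viva): v_a = √[μ(2/r₁ − 1/a_t)] = 1.63317 km/s.
First burn Δv₁ = |v_a − v₁| = 0.3533 km/s.
At r₂, v₂ = √(μ/r₂) = 2.7802 km/s.
Transfer-orbit speed at r₂: v_p = √[μ(2/r₂ − 1/a_t)] = 3.1991 km/s.
Second burn Δv₂ = |v₂ − v_p| = 0.4189 km/s.
Δv = Δv₁ + Δv₂ = 0.3533 + 0.4189 = 0.7722 km/s.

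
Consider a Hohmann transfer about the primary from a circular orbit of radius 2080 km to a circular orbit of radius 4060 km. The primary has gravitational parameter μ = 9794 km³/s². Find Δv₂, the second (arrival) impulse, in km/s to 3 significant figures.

Δv₂ = 0.275 km/s

Transfer-ellipse semi-major axis a_t = (r₁ + r₂)/2 = (2080 + 4060)/2 = 3070 km.
On the circular orbit at r = 4060 km, v_c = √(μ/r) = 1.55316 km/s.
Transfer-orbit speed at the same r (vis-viva, a = a_t): v_t = √[μ(2/r − 1/a_t)] = 1.27844 km/s.
Δv₂ = |v_t − v_c| = |1.27844 − 1.55316| = 0.2747 km/s.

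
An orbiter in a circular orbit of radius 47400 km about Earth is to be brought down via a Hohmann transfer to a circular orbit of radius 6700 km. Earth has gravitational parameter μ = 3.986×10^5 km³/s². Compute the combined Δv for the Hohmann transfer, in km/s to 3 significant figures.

Δv = 3.95 km/s

The Hohmann ellipse has a_t = (r₁ + r₂)/2 = 27050 km.
Circular speed at r₁: v₁ = √(μ/r₁) = √(3.986×10^5/47400) = 2.900 km/s.
On the transfer ellipse at r₁, vis-viva equation gives v_a = √[μ(2/r₁ − 1/a_t)] = 1.443 km/s.
First burn Δv₁ = |v_a − v₁| = 1.457 km/s.
Circular speed at r₂: v₂ = √(μ/r₂) = 7.713 km/s.
Transfer-orbit speed at r₂: v_p = √[μ(2/r₂ − 1/a_t)] = 10.21 km/s.
Second burn Δv₂ = |v₂ − v_p| = 2.497 km/s.
Δv = Δv₁ + Δv₂ = 1.457 + 2.497 = 3.954 km/s.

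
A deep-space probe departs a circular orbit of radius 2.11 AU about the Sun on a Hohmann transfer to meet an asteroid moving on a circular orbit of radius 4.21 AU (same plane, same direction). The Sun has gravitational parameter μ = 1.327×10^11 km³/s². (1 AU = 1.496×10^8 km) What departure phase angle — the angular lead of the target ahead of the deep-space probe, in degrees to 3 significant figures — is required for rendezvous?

φ = 62.9°

In km: r₁ = 2.11 × 1.496×10^8 = 3.15656×10^8 km; r₂ = 4.21 × 1.496×10^8 = 6.29816×10^8 km.
The Hohmann ellipse has a_t = (r₁ + r₂)/2 = 4.72736×10^8 km.
Transfer time t = π√(a_t³/μ) = 8.864×10^7 s.
The target's mean motion on its circular orbit is ω₂ = √(μ/r₂³) = 2.305×10^-8 rad/s.
Angle swept by the target during transfer: ω₂·t = 2.043 rad = 117.1°.
Arrival is 180° from departure on the ellipse, so φ = 180° − 117.1° = 62.9°.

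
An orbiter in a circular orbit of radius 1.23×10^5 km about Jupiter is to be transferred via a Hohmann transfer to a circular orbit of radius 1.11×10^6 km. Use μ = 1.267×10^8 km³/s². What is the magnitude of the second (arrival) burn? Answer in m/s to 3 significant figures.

The Hohmann ellipse has a_t = (r₁ + r₂)/2 = 6.165×10^5 km.
Circular speed at r = 1.110×10^6 km: v_c = √(μ/r) = 10.684 km/s.
Vis-viva on the transfer ellipse at r = 1.110×10^6 km gives v_t = √[μ(2/r − 1/a_t)] = 4.7721 km/s.
Δv₂ = |v_t − v_c| = |4.7721 − 10.684| = 5.912 km/s.

Δv₂ = 5910 m/s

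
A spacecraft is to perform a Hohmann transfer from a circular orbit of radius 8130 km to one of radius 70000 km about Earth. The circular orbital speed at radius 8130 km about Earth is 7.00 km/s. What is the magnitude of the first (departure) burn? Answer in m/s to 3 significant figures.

Δv₁ = 2370 m/s

From the circular-orbit relation v² = μ/r at r = 8130 km: μ = v²r = (7.00)² × 8130 = 3.98370×10^5 km³/s².
Transfer-ellipse semi-major axis a_t = (r₁ + r₂)/2 = (8130 + 70000)/2 = 39065 km.
On the circular orbit at r = 8130 km, v_c = √(μ/r) = 7.000 km/s.
Vis-viva on the transfer ellipse at r = 8130 km gives v_t = √[μ(2/r − 1/a_t)] = 9.370 km/s.
Δv₁ = |v_t − v_c| = |9.370 − 7.000| = 2.370 km/s.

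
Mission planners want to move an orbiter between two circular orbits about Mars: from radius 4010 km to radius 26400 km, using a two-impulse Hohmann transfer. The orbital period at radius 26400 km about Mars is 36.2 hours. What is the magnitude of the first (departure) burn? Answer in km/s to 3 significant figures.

From Kepler's third law T² = 4π²r³/μ at r = 26400 km, T = 36.2 hours = 36.2 × 3600 s = 1.3032×10^5 s: μ = 4π²r³/T² = 42771.0 km³/s².
The Hohmann ellipse has a_t = (r₁ + r₂)/2 = 15205 km.
On the circular orbit at r = 4010 km, v_c = √(μ/r) = 3.266 km/s.
Vis-viva on the transfer ellipse at r = 4010 km gives v_t = √[μ(2/r − 1/a_t)] = 4.303 km/s.
Δv₁ = |v_t − v_c| = |4.303 − 3.266| = 1.037 km/s.

Δv₁ = 1.04 km/s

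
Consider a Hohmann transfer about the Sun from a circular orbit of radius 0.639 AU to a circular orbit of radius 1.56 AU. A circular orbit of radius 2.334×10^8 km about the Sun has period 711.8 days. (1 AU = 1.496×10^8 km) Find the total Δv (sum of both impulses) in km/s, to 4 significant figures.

From Kepler's third law T² = 4π²r³/μ at r = 2.334×10^8 km, T = 711.8 days = 711.8 × 86400 s = 6.149952×10^7 s: μ = 4π²r³/T² = 1.32715×10^11 km³/s².
In km: r₁ = 0.639 × 1.496×10^8 = 9.55944×10^7 km; r₂ = 1.56 × 1.496×10^8 = 2.33376×10^8 km.
The Hohmann ellipse has a_t = (r₁ + r₂)/2 = 1.644852×10^8 km.
At r₁ the circular-orbit speed is v₁ = √(μ/r₁) = 37.260 km/s.
On the transfer ellipse at r₁, vis-viva gives v_p = √[μ(2/r₁ − 1/a_t)] = 44.382 km/s.
First burn Δv₁ = |v_p − v₁| = 7.122 km/s.
At r₂, v₂ = √(μ/r₂) = 23.847 km/s.
Transfer-orbit speed at r₂: v_a = √[μ(2/r₂ − 1/a_t)] = 18.180 km/s.
Second burn Δv₂ = |v₂ − v_a| = 5.667 km/s.
Total Δv = Δv₁ + Δv₂ = 12.79 km/s.

Δv = 12.79 km/s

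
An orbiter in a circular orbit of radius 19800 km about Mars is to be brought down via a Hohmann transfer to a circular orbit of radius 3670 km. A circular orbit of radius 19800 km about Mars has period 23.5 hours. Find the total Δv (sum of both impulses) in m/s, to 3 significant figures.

From Kepler's third law T² = 4π²r³/μ at r = 19800 km, T = 23.5 hours = 23.5 × 3600 s = 84600 s: μ = 4π²r³/T² = 42816.8 km³/s².
Semi-major axis of the transfer orbit: a_t = (19800 + 3670)/2 = 11735 km.
Circular speed at r₁: v₁ = √(μ/r₁) = √(42816.8/19800) = 1.47053 km/s.
Transfer-orbit speed at r₁ (vis-viva): v_a = √[μ(2/r₁ − 1/a_t)] = 0.822368 km/s.
First burn Δv₁ = |v_a − v₁| = 0.6482 km/s.
Circular speed at r₂: v₂ = √(μ/r₂) = 3.416 km/s.
Transfer-orbit speed at r₂: v_p = √[μ(2/r₂ − 1/a_t)] = 4.437 km/s.
Second burn Δv₂ = |v₂ − v_p| = 1.021 km/s.
Total Δv = Δv₁ + Δv₂ = 1.669 km/s.

Δv = 1670 m/s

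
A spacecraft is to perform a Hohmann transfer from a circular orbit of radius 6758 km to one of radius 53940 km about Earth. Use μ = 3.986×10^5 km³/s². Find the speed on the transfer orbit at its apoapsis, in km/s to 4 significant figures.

v = 1.283 km/s

Transfer-ellipse semi-major axis a_t = (r₁ + r₂)/2 = (6758 + 53940)/2 = 30349 km.
The apoapsis of the transfer ellipse is at r = 53940 km.
Vis-viva: v = √[μ(2/r − 1/a_t)] = √[3.986×10^5 × (2/53940 − 1/30349)] = 1.283 km/s.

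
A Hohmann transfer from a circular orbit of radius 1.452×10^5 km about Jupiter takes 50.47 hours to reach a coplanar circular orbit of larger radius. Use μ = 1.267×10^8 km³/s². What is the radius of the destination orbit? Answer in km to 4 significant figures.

Transfer time t = 50.47 hours = 1.81692×10^5 s, and t = π√(a_t³/μ).
So a_t = (μ t²/π²)^(1/3) = (1.267×10^8 × (1.81692×10^5)² / π²)^(1/3) = 7.5113×10^5 km.
Since a_t = (r₁ + r₂)/2, r₂ = 2a_t − r₁ = 2×7.5113×10^5 − 1.452×10^5 = 1.35706×10^6 km.

r₂ = 1.357×10^6 km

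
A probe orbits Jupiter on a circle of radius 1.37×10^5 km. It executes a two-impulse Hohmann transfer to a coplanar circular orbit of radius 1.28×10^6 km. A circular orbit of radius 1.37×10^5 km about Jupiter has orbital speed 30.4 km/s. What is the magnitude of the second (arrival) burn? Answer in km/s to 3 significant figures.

From the circular-orbit relation v² = μ/r at r = 1.37×10^5 km: μ = v²r = (30.4)² × 1.37×10^5 = 1.26610×10^8 km³/s².
The Hohmann ellipse has a_t = (r₁ + r₂)/2 = 7.085×10^5 km.
Circular speed at r = 1.280×10^6 km: v_c = √(μ/r) = 9.9456 km/s.
Transfer-orbit speed at the same r (vis-viva, a = a_t): v_t = √[μ(2/r − 1/a_t)] = 4.3734 km/s.
Δv₂ = |v_t − v_c| = |4.3734 − 9.9456| = 5.572 km/s.

Δv₂ = 5.57 km/s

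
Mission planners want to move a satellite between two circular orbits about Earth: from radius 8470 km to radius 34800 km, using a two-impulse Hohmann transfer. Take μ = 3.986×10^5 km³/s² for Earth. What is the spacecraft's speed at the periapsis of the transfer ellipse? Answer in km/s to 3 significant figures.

Semi-major axis of the transfer orbit: a_t = (8470 + 34800)/2 = 21635 km.
At periapsis, r = 8470 km.
From the vis-viva equation, v = √[μ(2/r − 1/a_t)] = 8.700 km/s.

v = 8.70 km/s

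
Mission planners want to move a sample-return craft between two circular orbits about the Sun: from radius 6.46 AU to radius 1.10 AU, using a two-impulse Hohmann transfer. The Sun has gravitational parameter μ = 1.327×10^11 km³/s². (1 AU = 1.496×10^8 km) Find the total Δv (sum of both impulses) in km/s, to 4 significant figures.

Δv = 14.12 km/s

In km: r₁ = 6.46 × 1.496×10^8 = 9.66416×10^8 km; r₂ = 1.10 × 1.496×10^8 = 1.6456×10^8 km.
The Hohmann ellipse has a_t = (r₁ + r₂)/2 = 5.65488×10^8 km.
At r₁ the circular-orbit speed is v₁ = √(μ/r₁) = 11.718 km/s.
On the transfer ellipse at r₁, vis-viva gives v_a = √[μ(2/r₁ − 1/a_t)] = 6.3213 km/s.
First burn Δv₁ = |v_a − v₁| = 5.397 km/s.
Circular speed at r₂: v₂ = √(μ/r₂) = 28.397 km/s.
Transfer-orbit speed at r₂: v_p = √[μ(2/r₂ − 1/a_t)] = 37.123 km/s.
Second burn Δv₂ = |v₂ − v_p| = 8.726 km/s.
Δv = Δv₁ + Δv₂ = 5.397 + 8.726 = 14.12 km/s.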